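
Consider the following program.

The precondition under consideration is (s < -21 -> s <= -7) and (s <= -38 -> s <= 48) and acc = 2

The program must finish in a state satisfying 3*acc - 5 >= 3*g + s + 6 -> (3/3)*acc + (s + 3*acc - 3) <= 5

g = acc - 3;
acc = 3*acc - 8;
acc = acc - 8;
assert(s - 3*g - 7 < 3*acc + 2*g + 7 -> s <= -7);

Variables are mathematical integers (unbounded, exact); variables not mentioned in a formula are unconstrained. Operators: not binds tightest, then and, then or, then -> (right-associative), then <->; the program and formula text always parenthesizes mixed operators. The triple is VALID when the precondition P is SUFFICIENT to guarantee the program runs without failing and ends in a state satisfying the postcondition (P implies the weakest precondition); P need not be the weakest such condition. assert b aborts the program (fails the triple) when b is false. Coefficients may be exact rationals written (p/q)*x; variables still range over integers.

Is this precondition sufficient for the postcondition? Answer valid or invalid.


Working backward. After the program, the postcondition 3*acc - 5 >= 3*g + s + 6 -> (3/3)*acc + (s + 3*acc - 3) <= 5 must hold; in canonical form it is 3*acc >= 3*g + s + 11 -> 4*acc + s <= 8.
Before assert s - 3*g - 7 < 3*acc + 2*g + 7 -> s <= -7: (s < 3*acc + 5*g + 14 -> s <= -7) and (3*acc >= 3*g + s + 11 -> 4*acc + s <= 8)
Before acc := acc - 8: (s < 3*acc + 5*g - 10 -> s <= -7) and (3*acc >= 3*g + s + 35 -> 4*acc + s <= 40)
Before acc := 3*acc - 8: (s < 9*acc + 5*g - 34 -> s <= -7) and (9*acc >= 3*g + s + 59 -> 12*acc + s <= 72)
Before g := acc - 3: (s < 14*acc - 49 -> s <= -7) and (6*acc >= s + 50 -> 12*acc + s <= 72)
The weakest precondition is (s < 14*acc - 49 -> s <= -7) and (6*acc >= s + 50 -> 12*acc + s <= 72).
Check whether (s < -21 -> s <= -7) and (s <= -38 -> s <= 48) and acc = 2 implies it.
Every state satisfying the precondition satisfies the weakest precondition: the implication holds.
Answer: valid


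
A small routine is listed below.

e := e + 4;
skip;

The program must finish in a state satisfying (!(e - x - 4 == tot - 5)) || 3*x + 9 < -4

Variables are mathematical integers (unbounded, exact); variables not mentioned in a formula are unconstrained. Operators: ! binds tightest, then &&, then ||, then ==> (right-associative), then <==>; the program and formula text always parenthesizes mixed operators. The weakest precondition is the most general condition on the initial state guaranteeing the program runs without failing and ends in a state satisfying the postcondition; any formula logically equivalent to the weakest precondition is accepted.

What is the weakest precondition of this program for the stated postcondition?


Working backward. After the program, the postcondition (!(e - x - 4 == tot - 5)) || 3*x + 9 < -4 must hold; in canonical form it is (!(e == tot + x - 1)) || 3*x < -13.
Before skip: (!(e == tot + x - 1)) || 3*x < -13
Before e := e + 4: (!(e == tot + x - 5)) || 3*x < -13
Answer: WP = (!(e == tot + x - 5)) || 3*x < -13


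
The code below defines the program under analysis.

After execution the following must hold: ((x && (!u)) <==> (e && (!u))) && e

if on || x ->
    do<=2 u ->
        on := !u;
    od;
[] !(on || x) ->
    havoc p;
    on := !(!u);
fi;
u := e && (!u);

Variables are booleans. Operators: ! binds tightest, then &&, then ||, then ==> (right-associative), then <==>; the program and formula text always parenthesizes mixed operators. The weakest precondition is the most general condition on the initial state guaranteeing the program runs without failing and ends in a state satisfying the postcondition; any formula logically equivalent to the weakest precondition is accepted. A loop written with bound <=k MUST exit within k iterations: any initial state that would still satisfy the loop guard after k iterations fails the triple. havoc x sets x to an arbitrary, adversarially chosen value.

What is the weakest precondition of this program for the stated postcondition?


Working backward. After the program, ((x && (!u)) <==> (e && (!u))) && e must hold.
Before u := e && (!u): ((x && (!(e && (!u)))) <==> (e && (!(e && (!u))))) && e
Then branch requires (u ==> ((u ==> ((!u) && ((x && (!(e && (!u)))) <==> (e && (!(e && (!u))))) && e)) && ((!u) ==> (((x && (!(e && (!u)))) <==> (e && (!(e && (!u))))) && e)))) && ((!u) ==> (((x && (!(e && (!u)))) <==> (e && (!(e && (!u))))) && e)); else branch requires ((x && (!(e && (!u)))) <==> (e && (!(e && (!u))))) && e.
Before the if: ((on || x) ==> ((u ==> ((u ==> ((!u) && ((x && (!(e && (!u)))) <==> (e && (!(e && (!u))))) && e)) && ((!u) ==> (((x && (!(e && (!u)))) <==> (e && (!(e && (!u))))) && e)))) && ((!u) ==> (((x && (!(e && (!u)))) <==> (e && (!(e && (!u))))) && e)))) && ((!(on || x)) ==> (((x && (!(e && (!u)))) <==> (e && (!(e && (!u))))) && e))
Answer: WP = ((on || x) ==> ((u ==> ((u ==> ((!u) && ((x && (!(e && (!u)))) <==> (e && (!(e && (!u))))) && e)) && ((!u) ==> (((x && (!(e && (!u)))) <==> (e && (!(e && (!u))))) && e)))) && ((!u) ==> (((x && (!(e && (!u)))) <==> (e && (!(e && (!u))))) && e)))) && ((!(on || x)) ==> (((x && (!(e && (!u)))) <==> (e && (!(e && (!u))))) && e))


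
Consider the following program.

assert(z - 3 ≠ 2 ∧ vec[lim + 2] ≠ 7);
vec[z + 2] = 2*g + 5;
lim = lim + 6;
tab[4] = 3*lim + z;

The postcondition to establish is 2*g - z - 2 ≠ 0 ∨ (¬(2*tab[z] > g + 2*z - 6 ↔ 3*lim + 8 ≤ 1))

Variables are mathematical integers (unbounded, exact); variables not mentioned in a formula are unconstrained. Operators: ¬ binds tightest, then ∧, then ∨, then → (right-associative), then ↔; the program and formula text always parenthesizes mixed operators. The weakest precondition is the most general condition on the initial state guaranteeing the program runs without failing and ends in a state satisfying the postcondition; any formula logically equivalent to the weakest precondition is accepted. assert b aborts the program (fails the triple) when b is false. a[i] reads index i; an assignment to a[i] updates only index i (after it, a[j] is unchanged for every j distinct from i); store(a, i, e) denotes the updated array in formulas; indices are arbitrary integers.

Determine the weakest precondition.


Working backward. After the program, the postcondition 2*g - z - 2 ≠ 0 ∨ (¬(2*tab[z] > g + 2*z - 6 ↔ 3*lim + 8 ≤ 1)) must hold; in canonical form it is 2*g ≠ z + 2 ∨ (¬(2*tab[z] > g + 2*z - 6 ↔ 3*lim ≤ -7)).
Before tab[4] := 3*lim + z: 2*g ≠ z + 2 ∨ (¬(2*store(tab, 4, 3*lim + z)[z] > g + 2*z - 6 ↔ 3*lim ≤ -7))
Before lim := lim + 6: 2*g ≠ z + 2 ∨ (¬(2*store(tab, 4, 3*lim + z + 18)[z] > g + 2*z - 6 ↔ 3*lim ≤ -25))
Before vec[z + 2] := 2*g + 5: 2*g ≠ z + 2 ∨ (¬(2*store(tab, 4, 3*lim + z + 18)[z] > g + 2*z - 6 ↔ 3*lim ≤ -25))
Before assert z - 3 ≠ 2 ∧ vec[lim + 2] ≠ 7: z ≠ 5 ∧ vec[lim + 2] ≠ 7 ∧ (2*g ≠ z + 2 ∨ (¬(2*store(tab, 4, 3*lim + z + 18)[z] > g + 2*z - 6 ↔ 3*lim ≤ -25)))
Answer: WP = z ≠ 5 ∧ vec[lim + 2] ≠ 7 ∧ (2*g ≠ z + 2 ∨ (¬(2*store(tab, 4, 3*lim + z + 18)[z] > g + 2*z - 6 ↔ 3*lim ≤ -25)))


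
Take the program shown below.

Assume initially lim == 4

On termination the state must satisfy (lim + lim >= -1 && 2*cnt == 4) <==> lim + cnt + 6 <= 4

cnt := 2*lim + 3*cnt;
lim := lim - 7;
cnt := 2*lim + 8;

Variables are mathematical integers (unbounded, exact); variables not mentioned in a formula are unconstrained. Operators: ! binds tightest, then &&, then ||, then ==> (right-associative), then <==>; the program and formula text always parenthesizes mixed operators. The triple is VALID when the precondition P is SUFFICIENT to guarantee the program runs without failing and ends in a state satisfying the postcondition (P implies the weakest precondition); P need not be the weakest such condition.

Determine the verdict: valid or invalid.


Working backward. After the program, the postcondition (lim + lim >= -1 && 2*cnt == 4) <==> lim + cnt + 6 <= 4 must hold; in canonical form it is (2*lim >= -1 && 2*cnt == 4) <==> cnt + lim <= -2.
Before cnt := 2*lim + 8: (2*lim >= -1 && 4*lim == -12) <==> 3*lim <= -10
Before lim := lim - 7: (2*lim >= 13 && 4*lim == 16) <==> 3*lim <= 11
Before cnt := 2*lim + 3*cnt: (2*lim >= 13 && 4*lim == 16) <==> 3*lim <= 11
The weakest precondition is (2*lim >= 13 && 4*lim == 16) <==> 3*lim <= 11.
Check whether lim == 4 implies it.
Every state satisfying the precondition satisfies the weakest precondition: the implication holds.
Answer: valid


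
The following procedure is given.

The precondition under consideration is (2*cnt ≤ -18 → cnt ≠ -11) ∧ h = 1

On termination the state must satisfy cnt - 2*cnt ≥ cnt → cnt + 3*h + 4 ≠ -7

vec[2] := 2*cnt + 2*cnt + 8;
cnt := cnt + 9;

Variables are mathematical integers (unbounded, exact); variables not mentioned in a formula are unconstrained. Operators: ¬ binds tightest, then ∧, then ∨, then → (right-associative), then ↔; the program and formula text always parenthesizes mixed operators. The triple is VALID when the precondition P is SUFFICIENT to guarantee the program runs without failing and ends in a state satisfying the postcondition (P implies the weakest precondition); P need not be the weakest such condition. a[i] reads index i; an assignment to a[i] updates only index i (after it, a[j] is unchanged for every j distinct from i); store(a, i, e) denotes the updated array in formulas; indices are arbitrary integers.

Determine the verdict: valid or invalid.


Working backward. After the program, the postcondition cnt - 2*cnt ≥ cnt → cnt + 3*h + 4 ≠ -7 must hold; in canonical form it is 2*cnt ≤ 0 → cnt + 3*h ≠ -11.
Before cnt := cnt + 9: 2*cnt ≤ -18 → cnt + 3*h ≠ -20
Before vec[2] := 2*cnt + 2*cnt + 8: 2*cnt ≤ -18 → cnt + 3*h ≠ -20
The weakest precondition is 2*cnt ≤ -18 → cnt + 3*h ≠ -20.
Check whether (2*cnt ≤ -18 → cnt ≠ -11) ∧ h = 1 implies it.
Countermodel: at the initial state cnt = -23, h = 1, the precondition holds but the weakest precondition fails.
Answer: invalid


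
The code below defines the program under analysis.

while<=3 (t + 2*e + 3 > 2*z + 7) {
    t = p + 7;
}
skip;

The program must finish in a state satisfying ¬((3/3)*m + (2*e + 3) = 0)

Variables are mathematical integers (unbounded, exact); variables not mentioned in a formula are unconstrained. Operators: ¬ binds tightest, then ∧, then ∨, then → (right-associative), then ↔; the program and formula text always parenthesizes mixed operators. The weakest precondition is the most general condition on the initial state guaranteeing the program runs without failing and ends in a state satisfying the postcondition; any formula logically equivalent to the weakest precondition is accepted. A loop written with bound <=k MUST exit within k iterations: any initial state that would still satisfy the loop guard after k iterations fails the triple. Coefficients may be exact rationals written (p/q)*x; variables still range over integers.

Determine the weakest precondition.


Working backward. After the program, the postcondition ¬((3/3)*m + (2*e + 3) = 0) must hold; in canonical form it is ¬(2*e + m = -3).
Before skip: ¬(2*e + m = -3)
Before the loop (bound <=3), unroll the exhaustion recursion (WP_0 = exit-now case; WP_j = one more guarded iteration, up to j = 3):
  WP_0: (¬(2*e + t > 2*z + 4)) ∧ (¬(2*e + m = -3))
  WP_1: (2*e + t > 2*z + 4 → ((¬(2*e + p > 2*z - 3)) ∧ (¬(2*e + m = -3)))) ∧ ((¬(2*e + t > 2*z + 4)) → (¬(2*e + m = -3)))
  WP_2: (2*e + t > 2*z + 4 → ((2*e + p > 2*z - 3 → ((¬(2*e + p > 2*z - 3)) ∧ (¬(2*e + m = -3)))) ∧ ((¬(2*e + p > 2*z - 3)) → (¬(2*e + m = -3))))) ∧ ((¬(2*e + t > 2*z + 4)) → (¬(2*e + m = -3)))
  WP_3: (2*e + t > 2*z + 4 → ((2*e + p > 2*z - 3 → ((2*e + p > 2*z - 3 → ((¬(2*e + p > 2*z - 3)) ∧ (¬(2*e + m = -3)))) ∧ ((¬(2*e + p > 2*z - 3)) → (¬(2*e + m = -3))))) ∧ ((¬(2*e + p > 2*z - 3)) → (¬(2*e + m = -3))))) ∧ ((¬(2*e + t > 2*z + 4)) → (¬(2*e + m = -3)))
So before the loop: (2*e + t > 2*z + 4 → ((2*e + p > 2*z - 3 → ((2*e + p > 2*z - 3 → ((¬(2*e + p > 2*z - 3)) ∧ (¬(2*e + m = -3)))) ∧ ((¬(2*e + p > 2*z - 3)) → (¬(2*e + m = -3))))) ∧ ((¬(2*e + p > 2*z - 3)) → (¬(2*e + m = -3))))) ∧ ((¬(2*e + t > 2*z + 4)) → (¬(2*e + m = -3)))
Answer: WP = (2*e + t > 2*z + 4 → ((2*e + p > 2*z - 3 → ((2*e + p > 2*z - 3 → ((¬(2*e + p > 2*z - 3)) ∧ (¬(2*e + m = -3)))) ∧ ((¬(2*e + p > 2*z - 3)) → (¬(2*e + m = -3))))) ∧ ((¬(2*e + p > 2*z - 3)) → (¬(2*e + m = -3))))) ∧ ((¬(2*e + t > 2*z + 4)) → (¬(2*e + m = -3)))


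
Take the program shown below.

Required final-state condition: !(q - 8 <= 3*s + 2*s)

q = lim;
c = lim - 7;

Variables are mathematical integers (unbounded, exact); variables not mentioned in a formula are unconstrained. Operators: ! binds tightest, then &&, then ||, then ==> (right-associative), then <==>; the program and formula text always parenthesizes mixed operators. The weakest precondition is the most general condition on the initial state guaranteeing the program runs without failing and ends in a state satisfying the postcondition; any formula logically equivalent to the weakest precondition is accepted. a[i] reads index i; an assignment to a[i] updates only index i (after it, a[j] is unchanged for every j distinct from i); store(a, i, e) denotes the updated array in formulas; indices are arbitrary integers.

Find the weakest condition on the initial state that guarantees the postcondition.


Working backward. After the program, the postcondition !(q - 8 <= 3*s + 2*s) must hold; in canonical form it is !(q <= 5*s + 8).
Before c := lim - 7: !(q <= 5*s + 8)
Before q := lim: !(lim <= 5*s + 8)
Answer: WP = !(lim <= 5*s + 8)


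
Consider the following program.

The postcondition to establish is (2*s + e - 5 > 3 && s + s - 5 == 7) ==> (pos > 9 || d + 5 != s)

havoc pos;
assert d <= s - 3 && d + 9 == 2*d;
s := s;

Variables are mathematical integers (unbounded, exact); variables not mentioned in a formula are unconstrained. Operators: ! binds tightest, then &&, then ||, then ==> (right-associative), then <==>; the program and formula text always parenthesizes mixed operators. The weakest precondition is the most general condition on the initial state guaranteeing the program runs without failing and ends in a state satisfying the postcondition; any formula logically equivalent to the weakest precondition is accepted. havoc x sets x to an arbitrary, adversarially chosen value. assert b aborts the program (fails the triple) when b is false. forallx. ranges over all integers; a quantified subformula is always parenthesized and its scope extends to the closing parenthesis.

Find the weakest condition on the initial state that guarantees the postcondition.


Working backward. After the program, the postcondition (2*s + e - 5 > 3 && s + s - 5 == 7) ==> (pos > 9 || d + 5 != s) must hold; in canonical form it is (e + 2*s > 8 && 2*s == 12) ==> (pos > 9 || d != s - 5).
Before s := s: (e + 2*s > 8 && 2*s == 12) ==> (pos > 9 || d != s - 5)
Before assert d <= s - 3 && d + 9 == 2*d: d <= s - 3 && d == 9 && ((e + 2*s > 8 && 2*s == 12) ==> (pos > 9 || d != s - 5))
Before havoc pos: forall pos_1. (d <= s - 3 && d == 9 && ((e + 2*s > 8 && 2*s == 12) ==> (pos_1 > 9 || d != s - 5)))
Answer: WP = forall pos_1. (d <= s - 3 && d == 9 && ((e + 2*s > 8 && 2*s == 12) ==> (pos_1 > 9 || d != s - 5)))


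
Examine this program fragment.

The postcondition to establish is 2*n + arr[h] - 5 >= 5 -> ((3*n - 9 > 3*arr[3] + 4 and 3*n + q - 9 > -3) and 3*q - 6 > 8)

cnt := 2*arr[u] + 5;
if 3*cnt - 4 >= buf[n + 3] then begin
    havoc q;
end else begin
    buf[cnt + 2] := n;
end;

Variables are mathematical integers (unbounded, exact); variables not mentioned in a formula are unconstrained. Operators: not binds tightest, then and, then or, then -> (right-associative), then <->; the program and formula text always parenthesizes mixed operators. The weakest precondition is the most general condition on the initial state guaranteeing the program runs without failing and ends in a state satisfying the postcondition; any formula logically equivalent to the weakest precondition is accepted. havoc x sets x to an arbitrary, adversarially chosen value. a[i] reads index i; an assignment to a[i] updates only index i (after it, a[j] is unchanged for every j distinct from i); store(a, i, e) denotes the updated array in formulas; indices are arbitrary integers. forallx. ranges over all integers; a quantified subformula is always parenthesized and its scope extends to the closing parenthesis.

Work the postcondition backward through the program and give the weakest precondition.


Working backward. After the program, the postcondition 2*n + arr[h] - 5 >= 5 -> ((3*n - 9 > 3*arr[3] + 4 and 3*n + q - 9 > -3) and 3*q - 6 > 8) must hold; in canonical form it is arr[h] + 2*n >= 10 -> (3*n > 3*arr[3] + 13 and 3*n + q > 6 and 3*q > 14).
Then branch requires forall q_1. (arr[h] + 2*n >= 10 -> (3*n > 3*arr[3] + 13 and 3*n + q_1 > 6 and 3*q_1 > 14)); else branch requires arr[h] + 2*n >= 10 -> (3*n > 3*arr[3] + 13 and 3*n + q > 6 and 3*q > 14).
Before the if: (3*cnt >= buf[n + 3] + 4 -> (forall q_1. (arr[h] + 2*n >= 10 -> (3*n > 3*arr[3] + 13 and 3*n + q_1 > 6 and 3*q_1 > 14)))) and ((not (3*cnt >= buf[n + 3] + 4)) -> (arr[h] + 2*n >= 10 -> (3*n > 3*arr[3] + 13 and 3*n + q > 6 and 3*q > 14)))
Before cnt := 2*arr[u] + 5: (6*arr[u] >= buf[n + 3] - 11 -> (forall q_1. (arr[h] + 2*n >= 10 -> (3*n > 3*arr[3] + 13 and 3*n + q_1 > 6 and 3*q_1 > 14)))) and ((not (6*arr[u] >= buf[n + 3] - 11)) -> (arr[h] + 2*n >= 10 -> (3*n > 3*arr[3] + 13 and 3*n + q > 6 and 3*q > 14)))
Answer: WP = (6*arr[u] >= buf[n + 3] - 11 -> (forall q_1. (arr[h] + 2*n >= 10 -> (3*n > 3*arr[3] + 13 and 3*n + q_1 > 6 and 3*q_1 > 14)))) and ((not (6*arr[u] >= buf[n + 3] - 11)) -> (arr[h] + 2*n >= 10 -> (3*n > 3*arr[3] + 13 and 3*n + q > 6 and 3*q > 14)))


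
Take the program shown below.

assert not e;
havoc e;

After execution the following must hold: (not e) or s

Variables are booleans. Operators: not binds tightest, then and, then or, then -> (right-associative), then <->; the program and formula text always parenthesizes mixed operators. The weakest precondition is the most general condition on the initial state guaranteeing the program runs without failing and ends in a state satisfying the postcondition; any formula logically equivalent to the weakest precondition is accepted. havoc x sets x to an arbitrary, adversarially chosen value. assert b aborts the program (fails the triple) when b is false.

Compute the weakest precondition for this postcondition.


Working backward. After the program, (not e) or s must hold.
Before havoc e: s
Before assert not e: (not e) and s
Answer: WP = (not e) and s


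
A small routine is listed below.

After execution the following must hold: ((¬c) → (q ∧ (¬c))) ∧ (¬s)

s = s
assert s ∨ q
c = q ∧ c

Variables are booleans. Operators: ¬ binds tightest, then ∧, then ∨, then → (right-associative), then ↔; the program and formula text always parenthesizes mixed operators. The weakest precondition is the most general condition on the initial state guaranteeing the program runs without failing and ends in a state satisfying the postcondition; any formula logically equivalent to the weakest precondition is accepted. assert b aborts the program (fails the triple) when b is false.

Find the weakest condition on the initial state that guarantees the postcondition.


Working backward. After the program, ((¬c) → (q ∧ (¬c))) ∧ (¬s) must hold.
Before c := q ∧ c: ((¬(q ∧ c)) → (q ∧ (¬(q ∧ c)))) ∧ (¬s)
Before assert s ∨ q: (s ∨ q) ∧ ((¬(q ∧ c)) → (q ∧ (¬(q ∧ c)))) ∧ (¬s)
Before s := s: (s ∨ q) ∧ ((¬(q ∧ c)) → (q ∧ (¬(q ∧ c)))) ∧ (¬s)
Answer: WP = (s ∨ q) ∧ ((¬(q ∧ c)) → (q ∧ (¬(q ∧ c)))) ∧ (¬s)


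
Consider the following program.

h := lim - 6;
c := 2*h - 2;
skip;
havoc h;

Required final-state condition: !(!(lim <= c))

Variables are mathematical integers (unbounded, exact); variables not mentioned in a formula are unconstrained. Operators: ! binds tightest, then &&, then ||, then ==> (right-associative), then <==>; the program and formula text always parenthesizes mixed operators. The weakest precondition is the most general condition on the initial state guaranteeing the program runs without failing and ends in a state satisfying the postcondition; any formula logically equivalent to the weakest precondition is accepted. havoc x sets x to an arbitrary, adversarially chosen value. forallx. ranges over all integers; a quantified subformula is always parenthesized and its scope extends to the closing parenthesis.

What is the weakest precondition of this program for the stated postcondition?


Working backward. After the program, the postcondition !(!(lim <= c)) must hold; in canonical form it is lim <= c.
Before havoc h: lim <= c
Before skip: lim <= c
Before c := 2*h - 2: lim <= 2*h - 2
Before h := lim - 6: lim >= 14
Answer: WP = lim >= 14


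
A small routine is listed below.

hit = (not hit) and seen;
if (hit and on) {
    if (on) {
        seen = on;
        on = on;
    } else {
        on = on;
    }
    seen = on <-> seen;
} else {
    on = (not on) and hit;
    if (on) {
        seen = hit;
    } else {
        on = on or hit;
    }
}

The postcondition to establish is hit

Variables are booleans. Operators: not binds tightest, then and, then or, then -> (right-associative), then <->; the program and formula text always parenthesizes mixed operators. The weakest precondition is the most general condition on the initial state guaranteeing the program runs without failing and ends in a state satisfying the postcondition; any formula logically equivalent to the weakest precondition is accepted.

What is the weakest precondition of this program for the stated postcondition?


Working backward. After the program, hit must hold.
Then branch requires (on -> hit) and ((not on) -> hit); else branch requires (((not on) and hit) -> hit) and ((not ((not on) and hit)) -> hit).
Before the if: ((hit and on) -> ((on -> hit) and ((not on) -> hit))) and ((not (hit and on)) -> ((((not on) and hit) -> hit) and ((not ((not on) and hit)) -> hit)))
Before hit := (not hit) and seen: (((not hit) and seen and on) -> ((on -> ((not hit) and seen)) and ((not on) -> ((not hit) and seen)))) and ((not ((not hit) and seen and on)) -> ((((not on) and (not hit) and seen) -> ((not hit) and seen)) and ((not ((not on) and (not hit) and seen)) -> ((not hit) and seen))))
Answer: WP = (((not hit) and seen and on) -> ((on -> ((not hit) and seen)) and ((not on) -> ((not hit) and seen)))) and ((not ((not hit) and seen and on)) -> ((((not on) and (not hit) and seen) -> ((not hit) and seen)) and ((not ((not on) and (not hit) and seen)) -> ((not hit) and seen))))


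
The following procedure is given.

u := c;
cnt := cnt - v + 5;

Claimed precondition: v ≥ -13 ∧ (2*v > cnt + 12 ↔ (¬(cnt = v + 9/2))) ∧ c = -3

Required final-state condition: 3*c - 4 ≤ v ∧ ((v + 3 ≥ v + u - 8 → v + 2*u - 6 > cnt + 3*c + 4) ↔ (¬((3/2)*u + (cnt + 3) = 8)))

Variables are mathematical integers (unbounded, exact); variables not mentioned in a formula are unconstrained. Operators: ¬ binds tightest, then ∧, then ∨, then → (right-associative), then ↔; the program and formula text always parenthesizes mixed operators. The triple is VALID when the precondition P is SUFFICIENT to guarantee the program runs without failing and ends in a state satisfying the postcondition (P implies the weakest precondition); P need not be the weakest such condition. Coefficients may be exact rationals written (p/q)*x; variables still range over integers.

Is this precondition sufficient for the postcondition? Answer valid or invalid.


Working backward. After the program, the postcondition 3*c - 4 ≤ v ∧ ((v + 3 ≥ v + u - 8 → v + 2*u - 6 > cnt + 3*c + 4) ↔ (¬((3/2)*u + (cnt + 3) = 8))) must hold; in canonical form it is 3*c ≤ v + 4 ∧ ((u ≤ 11 → 2*u + v > 3*c + cnt + 10) ↔ (¬(cnt + (3/2)*u = 5))).
Before cnt := cnt - v + 5: 3*c ≤ v + 4 ∧ ((u ≤ 11 → 2*u + 2*v > 3*c + cnt + 15) ↔ (¬(cnt + (3/2)*u = v)))
Before u := c: 3*c ≤ v + 4 ∧ ((c ≤ 11 → 2*v > c + cnt + 15) ↔ (¬((3/2)*c + cnt = v)))
The weakest precondition is 3*c ≤ v + 4 ∧ ((c ≤ 11 → 2*v > c + cnt + 15) ↔ (¬((3/2)*c + cnt = v))).
Check whether v ≥ -13 ∧ (2*v > cnt + 12 ↔ (¬(cnt = v + 9/2))) ∧ c = -3 implies it.
Every state satisfying the precondition satisfies the weakest precondition: the implication holds.
Answer: valid


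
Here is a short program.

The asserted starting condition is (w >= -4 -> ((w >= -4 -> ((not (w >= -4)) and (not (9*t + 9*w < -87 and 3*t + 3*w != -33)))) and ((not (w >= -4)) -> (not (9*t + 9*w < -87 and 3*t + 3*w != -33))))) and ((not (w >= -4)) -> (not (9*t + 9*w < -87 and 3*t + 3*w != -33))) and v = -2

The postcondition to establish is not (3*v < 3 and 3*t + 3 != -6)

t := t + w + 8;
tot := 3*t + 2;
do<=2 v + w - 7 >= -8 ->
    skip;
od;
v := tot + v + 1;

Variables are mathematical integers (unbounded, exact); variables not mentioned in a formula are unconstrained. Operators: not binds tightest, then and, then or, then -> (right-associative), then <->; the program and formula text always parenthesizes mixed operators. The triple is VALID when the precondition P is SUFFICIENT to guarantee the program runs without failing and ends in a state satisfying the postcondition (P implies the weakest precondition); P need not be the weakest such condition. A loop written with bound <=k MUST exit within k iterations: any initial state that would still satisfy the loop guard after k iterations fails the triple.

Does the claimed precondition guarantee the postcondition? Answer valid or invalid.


Working backward. After the program, the postcondition not (3*v < 3 and 3*t + 3 != -6) must hold; in canonical form it is not (3*v < 3 and 3*t != -9).
Before v := tot + v + 1: not (3*tot + 3*v < 0 and 3*t != -9)
Before the loop (bound <=2), unroll the exhaustion recursion (WP_0 = exit-now case; WP_j = one more guarded iteration, up to j = 2):
  WP_0: (not (v + w >= -1)) and (not (3*tot + 3*v < 0 and 3*t != -9))
  WP_1: (v + w >= -1 -> ((not (v + w >= -1)) and (not (3*tot + 3*v < 0 and 3*t != -9)))) and ((not (v + w >= -1)) -> (not (3*tot + 3*v < 0 and 3*t != -9)))
  WP_2: (v + w >= -1 -> ((v + w >= -1 -> ((not (v + w >= -1)) and (not (3*tot + 3*v < 0 and 3*t != -9)))) and ((not (v + w >= -1)) -> (not (3*tot + 3*v < 0 and 3*t != -9))))) and ((not (v + w >= -1)) -> (not (3*tot + 3*v < 0 and 3*t != -9)))
So before the loop: (v + w >= -1 -> ((v + w >= -1 -> ((not (v + w >= -1)) and (not (3*tot + 3*v < 0 and 3*t != -9)))) and ((not (v + w >= -1)) -> (not (3*tot + 3*v < 0 and 3*t != -9))))) and ((not (v + w >= -1)) -> (not (3*tot + 3*v < 0 and 3*t != -9)))
Before tot := 3*t + 2: (v + w >= -1 -> ((v + w >= -1 -> ((not (v + w >= -1)) and (not (9*t + 3*v < -6 and 3*t != -9)))) and ((not (v + w >= -1)) -> (not (9*t + 3*v < -6 and 3*t != -9))))) and ((not (v + w >= -1)) -> (not (9*t + 3*v < -6 and 3*t != -9)))
Before t := t + w + 8: (v + w >= -1 -> ((v + w >= -1 -> ((not (v + w >= -1)) and (not (9*t + 3*v + 9*w < -78 and 3*t + 3*w != -33)))) and ((not (v + w >= -1)) -> (not (9*t + 3*v + 9*w < -78 and 3*t + 3*w != -33))))) and ((not (v + w >= -1)) -> (not (9*t + 3*v + 9*w < -78 and 3*t + 3*w != -33)))
The weakest precondition is (v + w >= -1 -> ((v + w >= -1 -> ((not (v + w >= -1)) and (not (9*t + 3*v + 9*w < -78 and 3*t + 3*w != -33)))) and ((not (v + w >= -1)) -> (not (9*t + 3*v + 9*w < -78 and 3*t + 3*w != -33))))) and ((not (v + w >= -1)) -> (not (9*t + 3*v + 9*w < -78 and 3*t + 3*w != -33))).
Check whether (w >= -4 -> ((w >= -4 -> ((not (w >= -4)) and (not (9*t + 9*w < -87 and 3*t + 3*w != -33)))) and ((not (w >= -4)) -> (not (9*t + 9*w < -87 and 3*t + 3*w != -33))))) and ((not (w >= -4)) -> (not (9*t + 9*w < -87 and 3*t + 3*w != -33))) and v = -2 implies it.
Countermodel: at the initial state t = -4, v = -2, w = -5, the precondition holds but the weakest precondition fails.
Answer: invalid


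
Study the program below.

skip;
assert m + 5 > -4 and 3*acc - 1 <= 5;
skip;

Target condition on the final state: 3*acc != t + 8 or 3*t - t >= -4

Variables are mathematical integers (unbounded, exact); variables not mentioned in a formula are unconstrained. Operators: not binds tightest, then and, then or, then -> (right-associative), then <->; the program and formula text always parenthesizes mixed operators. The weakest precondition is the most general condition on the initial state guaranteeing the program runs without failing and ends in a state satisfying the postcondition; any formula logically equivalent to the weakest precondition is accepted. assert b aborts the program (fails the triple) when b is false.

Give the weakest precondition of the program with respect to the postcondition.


Working backward. After the program, the postcondition 3*acc != t + 8 or 3*t - t >= -4 must hold; in canonical form it is 3*acc != t + 8 or 2*t >= -4.
Before skip: 3*acc != t + 8 or 2*t >= -4
Before assert m + 5 > -4 and 3*acc - 1 <= 5: m > -9 and 3*acc <= 6 and (3*acc != t + 8 or 2*t >= -4)
Before skip: m > -9 and 3*acc <= 6 and (3*acc != t + 8 or 2*t >= -4)
Answer: WP = m > -9 and 3*acc <= 6 and (3*acc != t + 8 or 2*t >= -4)


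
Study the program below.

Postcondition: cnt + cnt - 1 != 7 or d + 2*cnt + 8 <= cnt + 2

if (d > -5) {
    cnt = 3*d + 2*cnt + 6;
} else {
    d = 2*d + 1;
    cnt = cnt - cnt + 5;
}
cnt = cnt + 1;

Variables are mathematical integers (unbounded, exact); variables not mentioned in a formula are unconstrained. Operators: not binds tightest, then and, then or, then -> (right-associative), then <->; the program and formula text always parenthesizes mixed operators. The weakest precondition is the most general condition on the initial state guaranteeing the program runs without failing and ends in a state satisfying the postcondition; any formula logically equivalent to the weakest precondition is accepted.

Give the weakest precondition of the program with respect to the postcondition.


Working backward. After the program, the postcondition cnt + cnt - 1 != 7 or d + 2*cnt + 8 <= cnt + 2 must hold; in canonical form it is 2*cnt != 8 or cnt + d <= -6.
Before cnt := cnt + 1: 2*cnt != 6 or cnt + d <= -7
Then branch requires 4*cnt + 6*d != -6 or 2*cnt + 4*d <= -13; else branch requires true.
Before the if: d > -5 -> (4*cnt + 6*d != -6 or 2*cnt + 4*d <= -13)
Answer: WP = d > -5 -> (4*cnt + 6*d != -6 or 2*cnt + 4*d <= -13)


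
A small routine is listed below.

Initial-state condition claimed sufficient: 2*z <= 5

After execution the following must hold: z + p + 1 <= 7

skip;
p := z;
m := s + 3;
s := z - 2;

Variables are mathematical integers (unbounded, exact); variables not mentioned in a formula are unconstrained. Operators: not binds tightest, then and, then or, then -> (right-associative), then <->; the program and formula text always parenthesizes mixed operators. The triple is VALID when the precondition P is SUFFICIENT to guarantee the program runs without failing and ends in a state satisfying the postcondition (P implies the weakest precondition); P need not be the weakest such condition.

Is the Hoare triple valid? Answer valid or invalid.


Working backward. After the program, the postcondition z + p + 1 <= 7 must hold; in canonical form it is p + z <= 6.
Before s := z - 2: p + z <= 6
Before m := s + 3: p + z <= 6
Before p := z: 2*z <= 6
Before skip: 2*z <= 6
The weakest precondition is 2*z <= 6.
Check whether 2*z <= 5 implies it.
Every state satisfying the precondition satisfies the weakest precondition: the implication holds.
Answer: valid


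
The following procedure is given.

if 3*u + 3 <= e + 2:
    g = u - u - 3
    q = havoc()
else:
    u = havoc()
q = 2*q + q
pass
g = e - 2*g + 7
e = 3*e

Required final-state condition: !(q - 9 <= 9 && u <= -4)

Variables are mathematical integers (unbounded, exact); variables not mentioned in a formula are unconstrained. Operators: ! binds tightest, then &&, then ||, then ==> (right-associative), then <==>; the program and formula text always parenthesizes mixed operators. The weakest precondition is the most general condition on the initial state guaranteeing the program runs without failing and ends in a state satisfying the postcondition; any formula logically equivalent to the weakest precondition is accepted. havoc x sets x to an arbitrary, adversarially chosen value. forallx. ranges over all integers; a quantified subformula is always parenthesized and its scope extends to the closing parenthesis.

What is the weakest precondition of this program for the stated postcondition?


Working backward. After the program, the postcondition !(q - 9 <= 9 && u <= -4) must hold; in canonical form it is !(q <= 18 && u <= -4).
Before e := 3*e: !(q <= 18 && u <= -4)
Before g := e - 2*g + 7: !(q <= 18 && u <= -4)
Before skip: !(q <= 18 && u <= -4)
Before q := 2*q + q: !(3*q <= 18 && u <= -4)
Then branch requires forall q_1. (!(3*q_1 <= 18 && u <= -4)); else branch requires forall u_1. (!(3*q <= 18 && u_1 <= -4)).
Before the if: (3*u <= e - 1 ==> (forall q_1. (!(3*q_1 <= 18 && u <= -4)))) && ((!(3*u <= e - 1)) ==> (forall u_1. (!(3*q <= 18 && u_1 <= -4))))
Answer: WP = (3*u <= e - 1 ==> (forall q_1. (!(3*q_1 <= 18 && u <= -4)))) && ((!(3*u <= e - 1)) ==> (forall u_1. (!(3*q <= 18 && u_1 <= -4))))


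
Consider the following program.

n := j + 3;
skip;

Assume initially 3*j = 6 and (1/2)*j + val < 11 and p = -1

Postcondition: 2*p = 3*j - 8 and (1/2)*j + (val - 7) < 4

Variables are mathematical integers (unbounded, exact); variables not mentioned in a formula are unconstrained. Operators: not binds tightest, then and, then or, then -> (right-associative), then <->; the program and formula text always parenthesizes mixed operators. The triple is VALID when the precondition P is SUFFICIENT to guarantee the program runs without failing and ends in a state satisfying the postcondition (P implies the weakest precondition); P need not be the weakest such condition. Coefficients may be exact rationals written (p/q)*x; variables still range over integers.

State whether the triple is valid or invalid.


Working backward. After the program, the postcondition 2*p = 3*j - 8 and (1/2)*j + (val - 7) < 4 must hold; in canonical form it is 2*p = 3*j - 8 and (1/2)*j + val < 11.
Before skip: 2*p = 3*j - 8 and (1/2)*j + val < 11
Before n := j + 3: 2*p = 3*j - 8 and (1/2)*j + val < 11
The weakest precondition is 2*p = 3*j - 8 and (1/2)*j + val < 11.
Check whether 3*j = 6 and (1/2)*j + val < 11 and p = -1 implies it.
Every state satisfying the precondition satisfies the weakest precondition: the implication holds.
Answer: valid


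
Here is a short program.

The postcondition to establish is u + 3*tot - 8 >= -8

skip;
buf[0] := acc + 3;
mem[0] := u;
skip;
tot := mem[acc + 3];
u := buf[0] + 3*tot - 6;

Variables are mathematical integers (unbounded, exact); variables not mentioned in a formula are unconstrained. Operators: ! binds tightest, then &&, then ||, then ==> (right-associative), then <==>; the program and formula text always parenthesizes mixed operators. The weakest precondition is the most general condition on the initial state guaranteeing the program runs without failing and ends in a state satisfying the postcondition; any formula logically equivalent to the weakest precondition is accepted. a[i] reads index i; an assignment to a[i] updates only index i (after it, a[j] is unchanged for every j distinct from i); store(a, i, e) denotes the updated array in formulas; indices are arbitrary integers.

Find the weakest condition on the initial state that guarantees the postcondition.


Working backward. After the program, the postcondition u + 3*tot - 8 >= -8 must hold; in canonical form it is 3*tot + u >= 0.
Before u := buf[0] + 3*tot - 6: buf[0] + 6*tot >= 6
Before tot := mem[acc + 3]: buf[0] + 6*mem[acc + 3] >= 6
Before skip: buf[0] + 6*mem[acc + 3] >= 6
Before mem[0] := u: buf[0] + 6*store(mem, 0, u)[acc + 3] >= 6
Before buf[0] := acc + 3: 6*store(mem, 0, u)[acc + 3] + acc >= 3
Before skip: 6*store(mem, 0, u)[acc + 3] + acc >= 3
Answer: WP = 6*store(mem, 0, u)[acc + 3] + acc >= 3


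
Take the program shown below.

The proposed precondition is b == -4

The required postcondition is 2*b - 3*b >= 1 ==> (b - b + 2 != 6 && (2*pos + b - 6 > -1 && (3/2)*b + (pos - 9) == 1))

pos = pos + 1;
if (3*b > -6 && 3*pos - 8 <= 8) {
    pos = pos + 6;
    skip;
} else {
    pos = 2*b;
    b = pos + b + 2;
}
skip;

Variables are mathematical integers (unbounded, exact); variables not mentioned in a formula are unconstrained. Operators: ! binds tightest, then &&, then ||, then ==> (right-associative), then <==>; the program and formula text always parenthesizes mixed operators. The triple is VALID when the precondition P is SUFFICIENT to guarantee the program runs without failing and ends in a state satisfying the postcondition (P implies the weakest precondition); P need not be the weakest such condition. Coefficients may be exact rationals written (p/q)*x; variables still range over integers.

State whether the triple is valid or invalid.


Working backward. After the program, the postcondition 2*b - 3*b >= 1 ==> (b - b + 2 != 6 && (2*pos + b - 6 > -1 && (3/2)*b + (pos - 9) == 1)) must hold; in canonical form it is b <= -1 ==> (b + 2*pos > 5 && (3/2)*b + pos == 10).
Before skip: b <= -1 ==> (b + 2*pos > 5 && (3/2)*b + pos == 10)
Then branch requires b <= -1 ==> (b + 2*pos > -7 && (3/2)*b + pos == 4); else branch requires 3*b <= -3 ==> (7*b > 3 && (13/2)*b == 7).
Before the if: ((3*b > -6 && 3*pos <= 16) ==> (b <= -1 ==> (b + 2*pos > -7 && (3/2)*b + pos == 4))) && ((!(3*b > -6 && 3*pos <= 16)) ==> (3*b <= -3 ==> (7*b > 3 && (13/2)*b == 7)))
Before pos := pos + 1: ((3*b > -6 && 3*pos <= 13) ==> (b <= -1 ==> (b + 2*pos > -9 && (3/2)*b + pos == 3))) && ((!(3*b > -6 && 3*pos <= 13)) ==> (3*b <= -3 ==> (7*b > 3 && (13/2)*b == 7)))
The weakest precondition is ((3*b > -6 && 3*pos <= 13) ==> (b <= -1 ==> (b + 2*pos > -9 && (3/2)*b + pos == 3))) && ((!(3*b > -6 && 3*pos <= 13)) ==> (3*b <= -3 ==> (7*b > 3 && (13/2)*b == 7))).
Check whether b == -4 implies it.
Countermodel: at the initial state b = -4, pos = 0, the precondition holds but the weakest precondition fails.
Answer: invalid


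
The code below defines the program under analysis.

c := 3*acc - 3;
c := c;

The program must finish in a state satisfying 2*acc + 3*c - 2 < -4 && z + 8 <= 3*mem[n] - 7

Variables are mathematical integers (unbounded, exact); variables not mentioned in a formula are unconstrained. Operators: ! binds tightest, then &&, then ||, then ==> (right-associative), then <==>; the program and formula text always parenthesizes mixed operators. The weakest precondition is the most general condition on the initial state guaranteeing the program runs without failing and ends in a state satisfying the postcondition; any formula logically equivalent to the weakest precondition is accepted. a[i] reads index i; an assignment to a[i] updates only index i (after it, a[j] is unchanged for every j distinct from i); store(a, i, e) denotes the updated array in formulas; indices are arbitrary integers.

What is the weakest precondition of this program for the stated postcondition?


Working backward. After the program, the postcondition 2*acc + 3*c - 2 < -4 && z + 8 <= 3*mem[n] - 7 must hold; in canonical form it is 2*acc + 3*c < -2 && z <= 3*mem[n] - 15.
Before c := c: 2*acc + 3*c < -2 && z <= 3*mem[n] - 15
Before c := 3*acc - 3: 11*acc < 7 && z <= 3*mem[n] - 15
Answer: WP = 11*acc < 7 && z <= 3*mem[n] - 15


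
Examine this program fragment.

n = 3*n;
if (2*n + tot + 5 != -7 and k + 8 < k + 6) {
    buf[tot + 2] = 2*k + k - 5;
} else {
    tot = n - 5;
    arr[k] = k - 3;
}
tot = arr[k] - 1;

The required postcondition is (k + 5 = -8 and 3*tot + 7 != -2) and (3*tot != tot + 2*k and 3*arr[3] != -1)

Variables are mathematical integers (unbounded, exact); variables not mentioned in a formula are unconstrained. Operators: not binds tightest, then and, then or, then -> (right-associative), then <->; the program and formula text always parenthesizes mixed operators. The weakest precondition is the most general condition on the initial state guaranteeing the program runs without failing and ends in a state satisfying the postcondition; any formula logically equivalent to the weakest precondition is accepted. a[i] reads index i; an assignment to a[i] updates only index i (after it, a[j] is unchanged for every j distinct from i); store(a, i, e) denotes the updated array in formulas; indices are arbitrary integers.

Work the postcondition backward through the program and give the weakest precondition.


Working backward. After the program, the postcondition (k + 5 = -8 and 3*tot + 7 != -2) and (3*tot != tot + 2*k and 3*arr[3] != -1) must hold; in canonical form it is k = -13 and 3*tot != -9 and 2*tot != 2*k and 3*arr[3] != -1.
Before tot := arr[k] - 1: k = -13 and 3*arr[k] != -6 and 2*arr[k] != 2*k + 2 and 3*arr[3] != -1
Then branch requires k = -13 and 3*arr[k] != -6 and 2*arr[k] != 2*k + 2 and 3*arr[3] != -1; else branch requires k = -13 and 3*store(arr, k, k - 3)[k] != -6 and 2*store(arr, k, k - 3)[k] != 2*k + 2 and 3*store(arr, k, k - 3)[3] != -1.
Before the if: k = -13 and 3*store(arr, k, k - 3)[k] != -6 and 2*store(arr, k, k - 3)[k] != 2*k + 2 and 3*store(arr, k, k - 3)[3] != -1
Before n := 3*n: k = -13 and 3*store(arr, k, k - 3)[k] != -6 and 2*store(arr, k, k - 3)[k] != 2*k + 2 and 3*store(arr, k, k - 3)[3] != -1
Answer: WP = k = -13 and 3*store(arr, k, k - 3)[k] != -6 and 2*store(arr, k, k - 3)[k] != 2*k + 2 and 3*store(arr, k, k - 3)[3] != -1
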